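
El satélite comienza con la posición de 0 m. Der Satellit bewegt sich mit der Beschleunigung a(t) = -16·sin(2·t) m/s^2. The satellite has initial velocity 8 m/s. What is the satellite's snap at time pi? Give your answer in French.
Pour résoudre ceci, nous devons prendre 2 dérivées de notre équation de l'accélération a(t) = -16·sin(2·t). En dérivant l'accélération, nous obtenons le jerk: j(t) = -32·cos(2·t). En prenant d/dt de j(t), nous trouvons s(t) = 64·sin(2·t). En utilisant s(t) = 64·sin(2·t) et en substituant t = pi, nous trouvons s = 0.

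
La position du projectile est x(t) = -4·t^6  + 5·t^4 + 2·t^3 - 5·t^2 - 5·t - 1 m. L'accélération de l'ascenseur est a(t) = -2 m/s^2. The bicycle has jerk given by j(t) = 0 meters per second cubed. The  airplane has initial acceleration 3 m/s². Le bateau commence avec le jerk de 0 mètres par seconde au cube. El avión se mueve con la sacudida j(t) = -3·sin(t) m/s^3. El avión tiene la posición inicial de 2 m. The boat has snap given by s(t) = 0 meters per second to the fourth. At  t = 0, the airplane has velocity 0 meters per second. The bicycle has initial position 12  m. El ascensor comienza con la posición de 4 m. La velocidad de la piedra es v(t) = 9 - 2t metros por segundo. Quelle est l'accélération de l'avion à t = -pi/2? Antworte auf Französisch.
Pour résoudre ceci, nous devons prendre 1 primitive de notre équation du jerk j(t) = -3·sin(t). En prenant ∫j(t)dt et en appliquant a(0) = 3, nous trouvons a(t) = 3·cos(t). En utilisant a(t) = 3·cos(t) et en substituant t = -pi/2, nous trouvons a = 0.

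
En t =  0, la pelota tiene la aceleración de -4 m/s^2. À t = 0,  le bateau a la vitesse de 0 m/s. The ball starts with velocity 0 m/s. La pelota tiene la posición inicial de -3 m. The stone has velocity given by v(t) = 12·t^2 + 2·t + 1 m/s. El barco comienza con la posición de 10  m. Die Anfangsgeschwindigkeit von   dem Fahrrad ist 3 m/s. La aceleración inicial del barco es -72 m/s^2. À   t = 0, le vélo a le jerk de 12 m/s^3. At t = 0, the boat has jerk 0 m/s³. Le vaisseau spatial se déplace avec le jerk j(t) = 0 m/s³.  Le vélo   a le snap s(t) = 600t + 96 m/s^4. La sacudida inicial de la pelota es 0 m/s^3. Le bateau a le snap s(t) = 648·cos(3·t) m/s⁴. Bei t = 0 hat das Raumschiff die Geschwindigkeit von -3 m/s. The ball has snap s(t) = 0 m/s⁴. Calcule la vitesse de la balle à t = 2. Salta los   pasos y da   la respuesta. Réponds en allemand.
Bei t = 2, v = -8.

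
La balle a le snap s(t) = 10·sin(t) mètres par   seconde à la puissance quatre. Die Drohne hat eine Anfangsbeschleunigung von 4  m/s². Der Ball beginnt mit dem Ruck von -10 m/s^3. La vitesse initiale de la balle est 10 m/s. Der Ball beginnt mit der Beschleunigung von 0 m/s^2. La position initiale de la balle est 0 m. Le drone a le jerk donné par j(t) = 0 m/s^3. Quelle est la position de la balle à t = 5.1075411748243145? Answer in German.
Wir müssen das Integral unserer Gleichung für den Snap s(t) = 10·sin(t) 4-mal finden. Die Stammfunktion von dem Snap ist der Ruck. Mit j(0) = -10 erhalten wir j(t) = -10·cos(t). Mit ∫j(t)dt und Anwendung von a(0) = 0, finden wir a(t) = -10·sin(t). Mit ∫a(t)dt und Anwendung von v(0) = 10, finden wir v(t) = 10·cos(t). Mit ∫v(t)dt und Anwendung von x(0) = 0, finden wir x(t) = 10·sin(t). Mit x(t) = 10·sin(t) und Einsetzen von t = 5.1075411748243145, finden wir x = -9.22937988006932.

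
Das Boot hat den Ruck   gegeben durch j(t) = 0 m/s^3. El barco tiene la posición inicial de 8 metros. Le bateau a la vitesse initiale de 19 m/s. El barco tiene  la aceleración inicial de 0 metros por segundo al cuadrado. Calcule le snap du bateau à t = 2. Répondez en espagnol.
Para resolver esto, necesitamos tomar 1 derivada de nuestra ecuación de la sacudida j(t) = 0. Tomando d/dt de j(t), encontramos s(t) = 0. De la ecuación del snap s(t) = 0, sustituimos t = 2 para obtener s = 0.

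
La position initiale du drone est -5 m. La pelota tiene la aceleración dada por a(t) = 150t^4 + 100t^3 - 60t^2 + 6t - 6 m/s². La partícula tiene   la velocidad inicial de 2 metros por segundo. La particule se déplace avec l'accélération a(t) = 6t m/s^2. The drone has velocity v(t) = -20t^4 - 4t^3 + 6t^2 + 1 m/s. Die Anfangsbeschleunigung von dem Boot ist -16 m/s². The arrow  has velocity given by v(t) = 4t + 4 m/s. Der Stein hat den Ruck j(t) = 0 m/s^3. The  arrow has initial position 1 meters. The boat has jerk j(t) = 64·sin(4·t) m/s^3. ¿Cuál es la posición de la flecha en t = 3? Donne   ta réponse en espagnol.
Debemos encontrar la integral de nuestra ecuación de la velocidad v(t) = 4·t + 4 1 vez. Tomando ∫v(t)dt y aplicando x(0) = 1, encontramos x(t) = 2·t^2 + 4·t + 1. De la ecuación de la posición x(t) = 2·t^2 + 4·t + 1, sustituimos t = 3 para obtener x = 31.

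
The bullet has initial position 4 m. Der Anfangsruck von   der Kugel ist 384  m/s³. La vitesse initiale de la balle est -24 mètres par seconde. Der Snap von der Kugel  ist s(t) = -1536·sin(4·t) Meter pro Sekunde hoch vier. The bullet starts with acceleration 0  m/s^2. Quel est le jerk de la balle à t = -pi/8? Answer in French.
Nous devons trouver l'intégrale de notre équation du snap s(t) = -1536·sin(4·t) 1 fois. L'intégrale du snap, avec j(0) = 384, donne le jerk: j(t) = 384·cos(4·t). Nous avons le jerk j(t) = 384·cos(4·t). En substituant t = -pi/8: j(-pi/8) = 0.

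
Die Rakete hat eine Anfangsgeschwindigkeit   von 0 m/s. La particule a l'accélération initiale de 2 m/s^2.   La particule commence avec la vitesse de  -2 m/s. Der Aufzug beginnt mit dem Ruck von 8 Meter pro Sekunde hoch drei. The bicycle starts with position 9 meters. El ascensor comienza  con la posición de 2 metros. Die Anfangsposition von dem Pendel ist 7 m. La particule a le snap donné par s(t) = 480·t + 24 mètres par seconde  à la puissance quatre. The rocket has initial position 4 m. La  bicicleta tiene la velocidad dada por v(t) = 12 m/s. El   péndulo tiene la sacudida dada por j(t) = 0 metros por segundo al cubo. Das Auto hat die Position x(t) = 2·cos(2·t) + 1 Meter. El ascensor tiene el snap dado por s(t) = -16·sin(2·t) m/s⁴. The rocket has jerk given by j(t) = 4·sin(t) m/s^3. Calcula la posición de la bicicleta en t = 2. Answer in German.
Um dies zu lösen, müssen wir 1 Stammfunktion unserer Gleichung für die Geschwindigkeit v(t) = 12 finden. Die Stammfunktion von der Geschwindigkeit ist die Position. Mit x(0) = 9 erhalten wir x(t) = 12·t + 9. Wir haben die Position x(t) = 12·t + 9. Durch Einsetzen von t = 2: x(2) = 33.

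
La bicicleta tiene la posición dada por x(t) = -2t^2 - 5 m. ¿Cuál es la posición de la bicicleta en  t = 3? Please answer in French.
De l'équation de la position x(t) = -2·t^2 - 5, nous substituons t = 3 pour obtenir x = -23.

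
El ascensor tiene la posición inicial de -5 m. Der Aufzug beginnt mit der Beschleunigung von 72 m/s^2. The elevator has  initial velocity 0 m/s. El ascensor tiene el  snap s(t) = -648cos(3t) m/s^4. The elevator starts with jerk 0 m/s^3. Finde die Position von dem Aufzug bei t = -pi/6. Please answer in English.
Starting from snap s(t) = -648·cos(3·t), we take 4 antiderivatives. The antiderivative of snap is jerk. Using j(0) = 0, we get j(t) = -216·sin(3·t). Integrating jerk and using the initial condition a(0) = 72, we get a(t) = 72·cos(3·t). Finding the antiderivative of a(t) and using v(0) = 0: v(t) = 24·sin(3·t). Taking ∫v(t)dt and applying x(0) = -5, we find x(t) = 3 - 8·cos(3·t). We have position x(t) = 3 - 8·cos(3·t). Substituting t = -pi/6: x(-pi/6) = 3.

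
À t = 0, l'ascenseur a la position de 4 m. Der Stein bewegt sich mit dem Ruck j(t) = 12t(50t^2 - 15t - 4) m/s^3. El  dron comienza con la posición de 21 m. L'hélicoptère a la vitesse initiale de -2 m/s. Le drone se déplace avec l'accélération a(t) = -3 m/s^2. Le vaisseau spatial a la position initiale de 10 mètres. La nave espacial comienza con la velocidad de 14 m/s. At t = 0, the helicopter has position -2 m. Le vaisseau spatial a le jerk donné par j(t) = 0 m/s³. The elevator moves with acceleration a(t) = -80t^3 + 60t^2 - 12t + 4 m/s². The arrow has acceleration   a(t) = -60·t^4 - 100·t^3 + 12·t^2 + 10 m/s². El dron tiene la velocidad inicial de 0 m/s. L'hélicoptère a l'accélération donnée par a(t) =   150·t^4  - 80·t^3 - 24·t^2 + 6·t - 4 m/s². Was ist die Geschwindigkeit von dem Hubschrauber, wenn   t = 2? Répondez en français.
Nous devons trouver l'intégrale de notre équation de l'accélération a(t) = 150·t^4 - 80·t^3 - 24·t^2 + 6·t - 4 1 fois. La primitive de l'accélération, avec v(0) = -2, donne la vitesse: v(t) = 30·t^5 - 20·t^4 - 8·t^3 + 3·t^2 - 4·t - 2. De l'équation de la vitesse v(t) = 30·t^5 - 20·t^4 - 8·t^3 + 3·t^2 - 4·t - 2, nous substituons t = 2 pour obtenir v = 578.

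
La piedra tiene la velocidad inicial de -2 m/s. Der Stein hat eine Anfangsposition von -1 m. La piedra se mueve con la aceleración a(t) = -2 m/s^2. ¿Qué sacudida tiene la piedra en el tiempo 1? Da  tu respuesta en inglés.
To solve this, we need to take 1 derivative of our acceleration equation a(t) = -2. Taking d/dt of a(t), we find j(t) = 0. From the given jerk equation j(t) = 0, we substitute t = 1 to get j = 0.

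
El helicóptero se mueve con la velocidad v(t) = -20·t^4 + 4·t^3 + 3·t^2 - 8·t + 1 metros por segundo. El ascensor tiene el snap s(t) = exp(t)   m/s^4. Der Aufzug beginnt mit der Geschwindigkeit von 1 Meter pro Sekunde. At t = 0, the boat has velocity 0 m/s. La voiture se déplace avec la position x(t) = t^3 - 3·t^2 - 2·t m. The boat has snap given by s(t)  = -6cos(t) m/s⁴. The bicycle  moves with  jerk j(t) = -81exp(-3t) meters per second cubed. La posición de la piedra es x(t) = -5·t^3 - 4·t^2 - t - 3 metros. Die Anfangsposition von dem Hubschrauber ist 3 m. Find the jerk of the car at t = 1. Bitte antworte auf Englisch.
Starting from position x(t) = t^3 - 3·t^2 - 2·t, we take 3 derivatives. Differentiating position, we get velocity: v(t) = 3·t^2 - 6·t - 2. The derivative of velocity gives acceleration: a(t) = 6·t - 6. The derivative of acceleration gives jerk: j(t) = 6. From the given jerk equation j(t) = 6, we substitute t = 1 to get j = 6.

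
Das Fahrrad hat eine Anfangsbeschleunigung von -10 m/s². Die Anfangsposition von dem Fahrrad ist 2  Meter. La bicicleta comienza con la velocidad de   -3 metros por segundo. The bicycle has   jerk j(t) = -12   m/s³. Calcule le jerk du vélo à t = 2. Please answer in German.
Mit j(t) = -12 und Einsetzen von t = 2, finden wir j = -12.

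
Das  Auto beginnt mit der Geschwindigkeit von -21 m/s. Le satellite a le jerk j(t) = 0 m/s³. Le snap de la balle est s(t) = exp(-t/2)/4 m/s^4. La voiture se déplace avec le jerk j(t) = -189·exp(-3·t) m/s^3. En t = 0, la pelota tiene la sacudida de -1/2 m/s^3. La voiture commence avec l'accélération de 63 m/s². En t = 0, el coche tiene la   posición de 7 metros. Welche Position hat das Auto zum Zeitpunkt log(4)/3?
Wir müssen unsere Gleichung für den Ruck j(t) = -189·exp(-3·t) 3-mal integrieren. Die Stammfunktion von dem Ruck ist die Beschleunigung. Mit a(0) = 63 erhalten wir a(t) = 63·exp(-3·t). Mit ∫a(t)dt und Anwendung von v(0) = -21, finden wir v(t) = -21·exp(-3·t). Das Integral von der Geschwindigkeit, mit x(0) = 7, ergibt die Position: x(t) = 7·exp(-3·t). Aus der Gleichung für die Position x(t) = 7·exp(-3·t), setzen wir t = log(4)/3 ein und erhalten x = 7/4.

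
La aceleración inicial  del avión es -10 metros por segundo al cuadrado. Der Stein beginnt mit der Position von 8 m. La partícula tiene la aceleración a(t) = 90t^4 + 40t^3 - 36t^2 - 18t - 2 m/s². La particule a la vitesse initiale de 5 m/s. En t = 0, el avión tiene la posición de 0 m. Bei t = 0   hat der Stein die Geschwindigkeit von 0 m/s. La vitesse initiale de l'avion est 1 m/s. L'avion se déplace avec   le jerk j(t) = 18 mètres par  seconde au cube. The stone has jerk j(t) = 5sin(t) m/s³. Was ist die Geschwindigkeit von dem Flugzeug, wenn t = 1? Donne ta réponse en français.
Nous devons trouver la primitive de notre équation du jerk j(t) = 18 2 fois. La primitive du jerk, avec a(0) = -10, donne l'accélération: a(t) = 18·t - 10. En prenant ∫a(t)dt et en appliquant v(0) = 1, nous trouvons v(t) = 9·t^2 - 10·t + 1. En utilisant v(t) = 9·t^2 - 10·t + 1 et en substituant t = 1, nous trouvons v = 0.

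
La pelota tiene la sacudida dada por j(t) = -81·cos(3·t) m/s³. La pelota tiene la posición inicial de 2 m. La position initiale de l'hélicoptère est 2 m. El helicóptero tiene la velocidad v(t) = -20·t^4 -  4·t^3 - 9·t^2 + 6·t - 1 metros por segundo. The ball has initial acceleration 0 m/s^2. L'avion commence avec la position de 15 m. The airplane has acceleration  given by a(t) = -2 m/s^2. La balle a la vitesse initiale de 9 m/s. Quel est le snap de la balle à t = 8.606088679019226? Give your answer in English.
Starting from jerk j(t) = -81·cos(3·t), we take 1 derivative. Differentiating jerk, we get snap: s(t) = 243·sin(3·t). From the given snap equation s(t) = 243·sin(3·t), we substitute t = 8.606088679019226 to get s = 153.838281064680.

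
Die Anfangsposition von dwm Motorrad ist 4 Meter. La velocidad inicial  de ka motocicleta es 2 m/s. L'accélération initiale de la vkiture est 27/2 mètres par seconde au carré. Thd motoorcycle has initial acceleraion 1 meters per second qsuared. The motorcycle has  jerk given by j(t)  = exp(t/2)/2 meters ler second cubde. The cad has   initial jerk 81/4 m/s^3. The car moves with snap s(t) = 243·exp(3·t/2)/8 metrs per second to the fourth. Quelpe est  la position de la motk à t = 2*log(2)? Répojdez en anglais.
We need to integrate our jerk equation j(t) = exp(t/2)/2 3 times. Finding the antiderivative of j(t) and using a(0) = 1: a(t) = exp(t/2). The integral of acceleration is velocity. Using v(0) = 2, we get v(t) = 2·exp(t/2). The antiderivative of velocity, with x(0) = 4, gives position: x(t) = 4·exp(t/2). We have position x(t) = 4·exp(t/2). Substituting t = 2*log(2): x(2*log(2)) = 8.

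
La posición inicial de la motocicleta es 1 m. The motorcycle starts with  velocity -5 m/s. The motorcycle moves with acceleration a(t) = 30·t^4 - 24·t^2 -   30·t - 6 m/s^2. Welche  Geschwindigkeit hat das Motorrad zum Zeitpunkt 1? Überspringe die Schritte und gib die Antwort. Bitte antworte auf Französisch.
La vitesse à t = 1 est v = -28.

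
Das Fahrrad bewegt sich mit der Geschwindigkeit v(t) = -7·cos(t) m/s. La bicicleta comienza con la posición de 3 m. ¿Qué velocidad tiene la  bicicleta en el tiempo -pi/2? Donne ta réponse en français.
En utilisant v(t) = -7·cos(t) et en substituant t = -pi/2, nous trouvons v = 0.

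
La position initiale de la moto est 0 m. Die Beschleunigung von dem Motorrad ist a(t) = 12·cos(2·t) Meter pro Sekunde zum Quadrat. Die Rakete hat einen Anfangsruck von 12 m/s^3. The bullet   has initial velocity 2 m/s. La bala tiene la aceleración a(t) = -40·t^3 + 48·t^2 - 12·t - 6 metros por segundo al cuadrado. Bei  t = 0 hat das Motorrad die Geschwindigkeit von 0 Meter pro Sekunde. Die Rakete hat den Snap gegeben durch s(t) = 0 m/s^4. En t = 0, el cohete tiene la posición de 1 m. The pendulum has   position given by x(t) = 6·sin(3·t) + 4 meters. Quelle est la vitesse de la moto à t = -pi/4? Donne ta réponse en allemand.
Ausgehend von der Beschleunigung a(t) = 12·cos(2·t), nehmen wir 1 Stammfunktion. Das Integral von der Beschleunigung, mit v(0) = 0, ergibt die Geschwindigkeit: v(t) = 6·sin(2·t). Mit v(t) = 6·sin(2·t) und Einsetzen von t = -pi/4, finden wir v = -6.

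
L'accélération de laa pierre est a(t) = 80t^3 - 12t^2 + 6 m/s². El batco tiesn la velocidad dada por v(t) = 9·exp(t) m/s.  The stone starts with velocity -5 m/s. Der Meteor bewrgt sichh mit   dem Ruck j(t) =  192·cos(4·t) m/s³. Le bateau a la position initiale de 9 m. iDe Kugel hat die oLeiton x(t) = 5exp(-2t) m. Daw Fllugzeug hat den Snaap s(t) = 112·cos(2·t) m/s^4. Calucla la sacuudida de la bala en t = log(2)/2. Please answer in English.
Starting from position x(t) = 5·exp(-2·t), we take 3 derivatives. Taking d/dt of x(t), we find v(t) = -10·exp(-2·t). Differentiating velocity, we get acceleration: a(t) = 20·exp(-2·t). The derivative of acceleration gives jerk: j(t) = -40·exp(-2·t). From the given jerk equation j(t) = -40·exp(-2·t), we substitute t = log(2)/2 to get j = -20.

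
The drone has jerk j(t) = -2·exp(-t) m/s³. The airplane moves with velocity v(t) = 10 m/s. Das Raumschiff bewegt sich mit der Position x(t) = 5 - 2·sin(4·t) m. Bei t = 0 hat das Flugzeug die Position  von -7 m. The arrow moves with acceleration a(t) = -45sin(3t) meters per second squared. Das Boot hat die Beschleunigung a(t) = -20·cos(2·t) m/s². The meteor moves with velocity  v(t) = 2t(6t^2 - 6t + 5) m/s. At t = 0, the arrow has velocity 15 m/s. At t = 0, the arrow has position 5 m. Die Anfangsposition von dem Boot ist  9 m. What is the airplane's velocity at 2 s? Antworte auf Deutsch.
Wir haben die Geschwindigkeit v(t) = 10. Durch Einsetzen von t = 2: v(2) = 10.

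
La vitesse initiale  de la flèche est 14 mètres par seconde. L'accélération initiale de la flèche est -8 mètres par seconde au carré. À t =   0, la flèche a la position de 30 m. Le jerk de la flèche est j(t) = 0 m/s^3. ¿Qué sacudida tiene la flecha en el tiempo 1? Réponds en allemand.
Mit j(t) = 0 und Einsetzen von t = 1, finden wir j = 0.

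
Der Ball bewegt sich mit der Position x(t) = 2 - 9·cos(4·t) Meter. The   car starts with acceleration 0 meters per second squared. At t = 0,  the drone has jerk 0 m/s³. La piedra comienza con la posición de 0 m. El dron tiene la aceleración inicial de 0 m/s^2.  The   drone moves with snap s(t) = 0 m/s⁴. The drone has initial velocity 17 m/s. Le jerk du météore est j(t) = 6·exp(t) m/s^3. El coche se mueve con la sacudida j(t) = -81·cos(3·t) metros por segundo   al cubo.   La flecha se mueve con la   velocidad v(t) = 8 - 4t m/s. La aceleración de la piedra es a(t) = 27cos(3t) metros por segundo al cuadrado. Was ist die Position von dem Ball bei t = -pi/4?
Aus der Gleichung für die Position x(t) = 2 - 9·cos(4·t), setzen wir t = -pi/4 ein und erhalten x = 11.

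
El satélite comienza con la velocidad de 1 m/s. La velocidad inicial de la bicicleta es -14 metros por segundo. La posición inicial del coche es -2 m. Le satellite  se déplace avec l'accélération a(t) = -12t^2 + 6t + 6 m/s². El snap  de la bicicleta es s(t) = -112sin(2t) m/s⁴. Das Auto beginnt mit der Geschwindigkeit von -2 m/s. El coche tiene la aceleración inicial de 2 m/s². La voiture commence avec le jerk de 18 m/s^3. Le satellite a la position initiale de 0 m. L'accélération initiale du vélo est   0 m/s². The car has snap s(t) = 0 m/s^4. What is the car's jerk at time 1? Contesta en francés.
Nous devons intégrer notre équation du snap s(t) = 0 1 fois. En intégrant le snap et en utilisant la condition initiale j(0) = 18, nous obtenons j(t) = 18. Nous avons le jerk j(t) = 18. En substituant t = 1: j(1) = 18.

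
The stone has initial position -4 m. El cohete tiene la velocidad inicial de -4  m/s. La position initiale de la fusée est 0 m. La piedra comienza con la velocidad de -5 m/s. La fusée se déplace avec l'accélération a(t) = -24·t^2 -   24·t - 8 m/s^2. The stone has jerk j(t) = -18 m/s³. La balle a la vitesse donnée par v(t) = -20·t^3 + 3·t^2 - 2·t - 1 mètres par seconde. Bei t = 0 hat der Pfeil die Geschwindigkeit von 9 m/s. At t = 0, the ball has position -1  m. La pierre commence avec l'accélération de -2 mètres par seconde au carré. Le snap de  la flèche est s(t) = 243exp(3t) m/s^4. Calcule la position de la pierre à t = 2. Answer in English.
To find the answer, we compute 3 integrals of j(t) = -18. The antiderivative of jerk is acceleration. Using a(0) = -2, we get a(t) = -18·t - 2. The antiderivative of acceleration is velocity. Using v(0) = -5, we get v(t) = -9·t^2 - 2·t - 5. Finding the antiderivative of v(t) and using x(0) = -4: x(t) = -3·t^3 - t^2 - 5·t - 4. From the given position equation x(t) = -3·t^3 - t^2 - 5·t - 4, we substitute t = 2 to get x = -42.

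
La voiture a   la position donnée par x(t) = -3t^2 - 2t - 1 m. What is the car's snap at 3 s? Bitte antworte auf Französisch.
Pour résoudre ceci, nous devons prendre 4 dérivées de notre équation de la position x(t) = -3·t^2 - 2·t - 1. En prenant d/dt de x(t), nous trouvons v(t) = -6·t - 2. En dérivant la vitesse, nous obtenons l'accélération: a(t) = -6. En dérivant l'accélération, nous obtenons le jerk: j(t) = 0. En dérivant le jerk, nous obtenons le snap: s(t) = 0. Nous avons le snap s(t) = 0. En substituant t = 3: s(3) = 0.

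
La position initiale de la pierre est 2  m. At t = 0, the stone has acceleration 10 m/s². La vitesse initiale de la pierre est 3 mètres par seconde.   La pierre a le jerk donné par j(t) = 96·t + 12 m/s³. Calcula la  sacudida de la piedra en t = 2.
Tenemos la sacudida j(t) = 96·t + 12. Sustituyendo t = 2: j(2) = 204.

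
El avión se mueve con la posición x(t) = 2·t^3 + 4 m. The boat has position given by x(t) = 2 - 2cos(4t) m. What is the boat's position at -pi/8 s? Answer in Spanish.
De la ecuación de la posición x(t) = 2 - 2·cos(4·t), sustituimos t = -pi/8 para obtener x = 2.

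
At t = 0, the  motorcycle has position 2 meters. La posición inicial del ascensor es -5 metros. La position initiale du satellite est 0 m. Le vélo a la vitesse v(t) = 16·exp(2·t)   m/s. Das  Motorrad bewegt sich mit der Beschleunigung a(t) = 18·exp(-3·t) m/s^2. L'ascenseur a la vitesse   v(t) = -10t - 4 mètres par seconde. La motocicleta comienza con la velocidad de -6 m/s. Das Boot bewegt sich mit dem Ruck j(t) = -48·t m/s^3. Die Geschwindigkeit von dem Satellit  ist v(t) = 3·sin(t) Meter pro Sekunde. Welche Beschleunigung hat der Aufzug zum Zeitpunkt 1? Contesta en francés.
En partant de la vitesse v(t) = -10·t - 4, nous prenons 1 dérivée. En dérivant la vitesse, nous obtenons l'accélération: a(t) = -10. Nous avons l'accélération a(t) = -10. En substituant t = 1: a(1) = -10.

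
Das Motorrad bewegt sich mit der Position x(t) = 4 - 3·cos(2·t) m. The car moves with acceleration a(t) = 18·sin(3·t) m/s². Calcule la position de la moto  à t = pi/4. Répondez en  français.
En utilisant x(t) = 4 - 3·cos(2·t) et en substituant t = pi/4, nous trouvons x = 4.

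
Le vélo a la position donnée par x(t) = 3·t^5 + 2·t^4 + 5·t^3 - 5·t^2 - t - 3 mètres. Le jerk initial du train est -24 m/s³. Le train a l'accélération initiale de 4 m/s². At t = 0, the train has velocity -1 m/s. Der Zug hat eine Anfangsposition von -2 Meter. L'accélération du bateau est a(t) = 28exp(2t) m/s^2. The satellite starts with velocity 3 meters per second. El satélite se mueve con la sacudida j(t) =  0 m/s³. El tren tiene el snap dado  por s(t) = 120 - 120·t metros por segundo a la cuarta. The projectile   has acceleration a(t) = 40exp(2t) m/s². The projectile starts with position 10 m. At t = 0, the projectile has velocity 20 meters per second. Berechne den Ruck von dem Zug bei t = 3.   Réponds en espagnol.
Necesitamos integrar nuestra ecuación del snap s(t) = 120 - 120·t 1 vez. La antiderivada del snap es la sacudida. Usando j(0) = -24, obtenemos j(t) = -60·t^2 + 120·t - 24. Tenemos la sacudida j(t) = -60·t^2 + 120·t - 24. Sustituyendo t = 3: j(3) = -204.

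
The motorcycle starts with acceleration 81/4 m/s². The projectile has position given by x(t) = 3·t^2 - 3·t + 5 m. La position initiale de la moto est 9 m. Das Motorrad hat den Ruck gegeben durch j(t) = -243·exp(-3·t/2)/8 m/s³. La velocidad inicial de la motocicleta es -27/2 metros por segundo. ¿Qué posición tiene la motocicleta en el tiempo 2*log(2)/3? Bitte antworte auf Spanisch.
Partiendo de la sacudida j(t) = -243·exp(-3·t/2)/8, tomamos 3 antiderivadas. Tomando ∫j(t)dt y aplicando a(0) = 81/4, encontramos a(t) = 81·exp(-3·t/2)/4. Tomando ∫a(t)dt y aplicando v(0) = -27/2, encontramos v(t) = -27·exp(-3·t/2)/2. La integral de la velocidad, con x(0) = 9, da la posición: x(t) = 9·exp(-3·t/2). Usando x(t) = 9·exp(-3·t/2) y sustituyendo t = 2*log(2)/3, encontramos x = 9/2.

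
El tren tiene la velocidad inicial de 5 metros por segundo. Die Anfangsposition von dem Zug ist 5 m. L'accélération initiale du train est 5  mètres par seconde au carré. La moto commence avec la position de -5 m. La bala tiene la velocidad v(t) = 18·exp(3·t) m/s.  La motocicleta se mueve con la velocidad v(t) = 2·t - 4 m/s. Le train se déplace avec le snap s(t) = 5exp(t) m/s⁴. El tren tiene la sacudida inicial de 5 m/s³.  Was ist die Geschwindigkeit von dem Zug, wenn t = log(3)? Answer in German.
Um dies zu lösen, müssen wir 3 Integrale unserer Gleichung für den Snap s(t) = 5·exp(t) finden. Mit ∫s(t)dt und Anwendung von j(0) = 5, finden wir j(t) = 5·exp(t). Mit ∫j(t)dt und Anwendung von a(0) = 5, finden wir a(t) = 5·exp(t). Mit ∫a(t)dt und Anwendung von v(0) = 5, finden wir v(t) = 5·exp(t). Aus der Gleichung für die Geschwindigkeit v(t) = 5·exp(t), setzen wir t = log(3) ein und erhalten v = 15.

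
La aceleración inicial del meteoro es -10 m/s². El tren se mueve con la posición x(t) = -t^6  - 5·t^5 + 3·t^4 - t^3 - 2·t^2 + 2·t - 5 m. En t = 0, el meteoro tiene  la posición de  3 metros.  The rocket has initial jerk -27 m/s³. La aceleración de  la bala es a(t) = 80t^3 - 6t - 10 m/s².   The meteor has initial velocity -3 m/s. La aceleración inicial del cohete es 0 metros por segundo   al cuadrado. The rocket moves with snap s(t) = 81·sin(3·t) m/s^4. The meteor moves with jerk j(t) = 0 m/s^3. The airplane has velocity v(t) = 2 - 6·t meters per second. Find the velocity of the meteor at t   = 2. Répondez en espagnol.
Partiendo de la sacudida j(t) = 0, tomamos 2 integrales. Integrando la sacudida y usando la condición inicial a(0) = -10, obtenemos a(t) = -10. Integrando la aceleración y usando la condición inicial v(0) = -3, obtenemos v(t) = -10·t - 3. Tenemos la velocidad v(t) = -10·t - 3. Sustituyendo t = 2: v(2) = -23.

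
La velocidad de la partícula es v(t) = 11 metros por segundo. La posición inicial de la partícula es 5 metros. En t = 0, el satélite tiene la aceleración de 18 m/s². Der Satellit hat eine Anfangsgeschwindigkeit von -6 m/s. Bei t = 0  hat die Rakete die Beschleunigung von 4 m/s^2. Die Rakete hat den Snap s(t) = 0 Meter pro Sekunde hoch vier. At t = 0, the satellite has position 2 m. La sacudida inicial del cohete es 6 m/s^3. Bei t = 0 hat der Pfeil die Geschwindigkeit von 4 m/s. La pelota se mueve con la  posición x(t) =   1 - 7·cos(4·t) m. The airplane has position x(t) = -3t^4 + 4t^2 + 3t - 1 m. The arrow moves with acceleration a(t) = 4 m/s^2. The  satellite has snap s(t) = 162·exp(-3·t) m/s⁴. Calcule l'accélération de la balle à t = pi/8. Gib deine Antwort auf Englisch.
We must differentiate our position equation x(t) = 1 - 7·cos(4·t) 2 times. The derivative of position gives velocity: v(t) = 28·sin(4·t). The derivative of velocity gives acceleration: a(t) = 112·cos(4·t). We have acceleration a(t) = 112·cos(4·t). Substituting t = pi/8: a(pi/8) = 0.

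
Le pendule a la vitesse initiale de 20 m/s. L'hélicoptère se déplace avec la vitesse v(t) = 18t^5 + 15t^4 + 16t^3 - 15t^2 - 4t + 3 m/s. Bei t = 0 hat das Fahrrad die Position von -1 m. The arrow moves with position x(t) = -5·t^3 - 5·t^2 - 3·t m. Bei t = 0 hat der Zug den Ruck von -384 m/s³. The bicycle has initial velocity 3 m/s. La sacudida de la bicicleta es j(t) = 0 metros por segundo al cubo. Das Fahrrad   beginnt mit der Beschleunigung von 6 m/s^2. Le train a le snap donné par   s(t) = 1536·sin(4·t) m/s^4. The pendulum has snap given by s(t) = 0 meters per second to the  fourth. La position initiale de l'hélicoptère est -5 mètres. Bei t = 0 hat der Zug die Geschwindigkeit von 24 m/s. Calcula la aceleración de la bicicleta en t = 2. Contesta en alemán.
Um dies zu lösen, müssen wir 1 Integral unserer Gleichung für den Ruck j(t) = 0 finden. Die Stammfunktion von dem Ruck, mit a(0) = 6, ergibt die Beschleunigung: a(t) = 6. Aus der Gleichung für die Beschleunigung a(t) = 6, setzen wir t = 2 ein und erhalten a = 6.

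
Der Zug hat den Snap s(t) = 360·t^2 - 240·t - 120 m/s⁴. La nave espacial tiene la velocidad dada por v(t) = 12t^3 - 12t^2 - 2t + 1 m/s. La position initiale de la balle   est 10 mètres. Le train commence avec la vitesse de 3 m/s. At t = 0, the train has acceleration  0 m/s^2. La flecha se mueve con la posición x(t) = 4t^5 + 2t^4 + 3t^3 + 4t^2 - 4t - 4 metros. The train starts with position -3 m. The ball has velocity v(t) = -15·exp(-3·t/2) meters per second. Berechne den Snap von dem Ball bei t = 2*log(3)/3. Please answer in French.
En partant de la vitesse v(t) = -15·exp(-3·t/2), nous prenons 3 dérivées. En prenant d/dt de v(t), nous trouvons a(t) = 45·exp(-3·t/2)/2. La dérivée de l'accélération donne le jerk: j(t) = -135·exp(-3·t/2)/4. En prenant d/dt de j(t), nous trouvons s(t) = 405·exp(-3·t/2)/8. En utilisant s(t) = 405·exp(-3·t/2)/8 et en substituant t = 2*log(3)/3, nous trouvons s = 135/8.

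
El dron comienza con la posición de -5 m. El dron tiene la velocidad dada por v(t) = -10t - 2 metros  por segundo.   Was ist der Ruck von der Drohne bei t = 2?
Wir müssen unsere Gleichung für die Geschwindigkeit v(t) = -10·t - 2 2-mal ableiten. Durch Ableiten von der Geschwindigkeit erhalten wir die Beschleunigung: a(t) = -10. Durch Ableiten von der Beschleunigung erhalten wir den Ruck: j(t) = 0. Wir haben den Ruck j(t) = 0. Durch Einsetzen von t = 2: j(2) = 0.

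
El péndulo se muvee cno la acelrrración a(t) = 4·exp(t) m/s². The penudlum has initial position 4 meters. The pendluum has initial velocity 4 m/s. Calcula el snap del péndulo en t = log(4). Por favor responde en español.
Debemos derivar nuestra ecuación de la aceleración a(t) = 4·exp(t) 2 veces. Tomando d/dt de a(t), encontramos j(t) = 4·exp(t). Derivando la sacudida, obtenemos el snap: s(t) = 4·exp(t). Usando s(t) = 4·exp(t) y sustituyendo t = log(4), encontramos s = 16.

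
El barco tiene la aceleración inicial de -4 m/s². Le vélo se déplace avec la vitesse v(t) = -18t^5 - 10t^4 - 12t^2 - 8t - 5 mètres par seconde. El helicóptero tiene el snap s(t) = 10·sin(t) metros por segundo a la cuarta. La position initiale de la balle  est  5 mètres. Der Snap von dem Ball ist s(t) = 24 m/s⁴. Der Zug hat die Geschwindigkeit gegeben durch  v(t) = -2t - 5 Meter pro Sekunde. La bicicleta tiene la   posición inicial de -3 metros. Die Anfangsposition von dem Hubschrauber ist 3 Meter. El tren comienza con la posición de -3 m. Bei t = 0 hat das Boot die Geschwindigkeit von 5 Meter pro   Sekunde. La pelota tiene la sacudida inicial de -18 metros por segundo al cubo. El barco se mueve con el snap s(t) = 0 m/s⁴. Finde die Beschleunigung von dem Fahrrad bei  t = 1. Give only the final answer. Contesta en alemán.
a(1) = -162.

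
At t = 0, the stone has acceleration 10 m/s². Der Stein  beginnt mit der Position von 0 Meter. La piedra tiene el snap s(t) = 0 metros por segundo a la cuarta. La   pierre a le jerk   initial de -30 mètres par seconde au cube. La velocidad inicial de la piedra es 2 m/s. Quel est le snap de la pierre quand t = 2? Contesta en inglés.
From the given snap equation s(t) = 0, we substitute t = 2 to get s = 0.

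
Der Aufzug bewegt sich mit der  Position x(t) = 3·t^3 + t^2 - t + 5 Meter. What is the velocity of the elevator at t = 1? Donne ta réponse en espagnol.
Debemos derivar nuestra ecuación de la posición x(t) = 3·t^3 + t^2 - t + 5 1 vez. Tomando d/dt de x(t), encontramos v(t) = 9·t^2 + 2·t - 1. Tenemos la velocidad v(t) = 9·t^2 + 2·t - 1. Sustituyendo t = 1: v(1) = 10.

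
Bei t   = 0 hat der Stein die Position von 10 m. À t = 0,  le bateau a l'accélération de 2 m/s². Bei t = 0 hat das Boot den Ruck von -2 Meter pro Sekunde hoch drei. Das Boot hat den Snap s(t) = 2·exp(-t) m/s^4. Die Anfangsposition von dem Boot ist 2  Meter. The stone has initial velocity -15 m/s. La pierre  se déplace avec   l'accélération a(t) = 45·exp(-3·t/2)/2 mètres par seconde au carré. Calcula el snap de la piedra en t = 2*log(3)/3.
Para resolver esto, necesitamos tomar 2 derivadas de nuestra ecuación de la aceleración a(t) = 45·exp(-3·t/2)/2. Derivando la aceleración, obtenemos la sacudida: j(t) = -135·exp(-3·t/2)/4. Derivando la sacudida, obtenemos el snap: s(t) = 405·exp(-3·t/2)/8. Tenemos el snap s(t) = 405·exp(-3·t/2)/8. Sustituyendo t = 2*log(3)/3: s(2*log(3)/3) = 135/8.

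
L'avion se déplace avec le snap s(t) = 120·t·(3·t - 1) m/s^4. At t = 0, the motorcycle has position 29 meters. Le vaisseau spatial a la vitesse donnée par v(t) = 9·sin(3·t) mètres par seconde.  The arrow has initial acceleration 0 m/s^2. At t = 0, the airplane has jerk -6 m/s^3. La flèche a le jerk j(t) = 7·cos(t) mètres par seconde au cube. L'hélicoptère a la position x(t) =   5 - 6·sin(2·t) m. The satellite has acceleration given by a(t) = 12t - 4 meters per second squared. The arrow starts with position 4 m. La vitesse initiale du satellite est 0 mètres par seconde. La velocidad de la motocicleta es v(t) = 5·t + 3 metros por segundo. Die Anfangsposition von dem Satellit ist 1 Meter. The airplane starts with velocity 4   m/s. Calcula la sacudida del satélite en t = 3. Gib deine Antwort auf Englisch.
We must differentiate our acceleration equation a(t) = 12·t - 4 1 time. The derivative of acceleration gives jerk: j(t) = 12. We have jerk j(t) = 12. Substituting t = 3: j(3) = 12.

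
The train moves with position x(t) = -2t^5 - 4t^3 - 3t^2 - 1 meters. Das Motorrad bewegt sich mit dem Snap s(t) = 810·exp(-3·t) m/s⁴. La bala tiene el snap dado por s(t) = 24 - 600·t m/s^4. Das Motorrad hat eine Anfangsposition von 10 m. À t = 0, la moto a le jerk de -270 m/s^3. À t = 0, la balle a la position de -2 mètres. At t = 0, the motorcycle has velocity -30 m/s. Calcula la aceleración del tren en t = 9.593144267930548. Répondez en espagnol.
Partiendo de la posición x(t) = -2·t^5 - 4·t^3 - 3·t^2 - 1, tomamos 2 derivadas. La derivada de la posición da la velocidad: v(t) = -10·t^4 - 12·t^2 - 6·t. Tomando d/dt de v(t), encontramos a(t) = -40·t^3 - 24·t - 6. De la ecuación de la aceleración a(t) = -40·t^3 - 24·t - 6, sustituimos t = 9.593144267930548 para obtener a = -35549.9106826624.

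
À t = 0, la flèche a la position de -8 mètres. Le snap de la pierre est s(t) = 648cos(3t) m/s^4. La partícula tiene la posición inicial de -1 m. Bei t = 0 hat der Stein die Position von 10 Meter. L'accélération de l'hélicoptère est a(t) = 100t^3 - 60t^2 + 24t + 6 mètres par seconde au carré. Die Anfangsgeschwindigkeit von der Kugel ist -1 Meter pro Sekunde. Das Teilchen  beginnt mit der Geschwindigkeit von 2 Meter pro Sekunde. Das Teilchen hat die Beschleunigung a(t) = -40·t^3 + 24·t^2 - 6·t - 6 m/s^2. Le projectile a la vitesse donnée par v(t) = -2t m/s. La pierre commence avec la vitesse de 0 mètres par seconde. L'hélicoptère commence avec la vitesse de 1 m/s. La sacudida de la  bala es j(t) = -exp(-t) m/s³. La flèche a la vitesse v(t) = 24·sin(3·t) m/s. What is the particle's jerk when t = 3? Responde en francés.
Pour résoudre ceci, nous devons prendre 1 dérivée de notre équation de l'accélération a(t) = -40·t^3 + 24·t^2 - 6·t - 6. En dérivant l'accélération, nous obtenons le jerk: j(t) = -120·t^2 + 48·t - 6. De l'équation du jerk j(t) = -120·t^2 + 48·t - 6, nous substituons t = 3 pour obtenir j = -942.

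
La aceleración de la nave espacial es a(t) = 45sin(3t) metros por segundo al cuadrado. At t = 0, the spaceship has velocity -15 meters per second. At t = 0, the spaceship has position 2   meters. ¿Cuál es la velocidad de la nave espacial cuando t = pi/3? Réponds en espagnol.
Debemos encontrar la antiderivada de nuestra ecuación de la aceleración a(t) = 45·sin(3·t) 1 vez. Integrando la aceleración y usando la condición inicial v(0) = -15, obtenemos v(t) = -15·cos(3·t). Usando v(t) = -15·cos(3·t) y sustituyendo t = pi/3, encontramos v = 15.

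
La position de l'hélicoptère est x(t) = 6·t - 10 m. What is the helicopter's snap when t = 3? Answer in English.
Starting from position x(t) = 6·t - 10, we take 4 derivatives. The derivative of position gives velocity: v(t) = 6. Differentiating velocity, we get acceleration: a(t) = 0. Taking d/dt of a(t), we find j(t) = 0. Taking d/dt of j(t), we find s(t) = 0. From the given snap equation s(t) = 0, we substitute t = 3 to get s = 0.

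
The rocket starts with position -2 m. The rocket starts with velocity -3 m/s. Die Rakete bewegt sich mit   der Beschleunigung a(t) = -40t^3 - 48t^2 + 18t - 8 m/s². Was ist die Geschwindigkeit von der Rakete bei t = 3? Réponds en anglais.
Starting from acceleration a(t) = -40·t^3 - 48·t^2 + 18·t - 8, we take 1 antiderivative. The antiderivative of acceleration is velocity. Using v(0) = -3, we get v(t) = -10·t^4 - 16·t^3 + 9·t^2 - 8·t - 3. Using v(t) = -10·t^4 - 16·t^3 + 9·t^2 - 8·t - 3 and substituting t = 3, we find v = -1188.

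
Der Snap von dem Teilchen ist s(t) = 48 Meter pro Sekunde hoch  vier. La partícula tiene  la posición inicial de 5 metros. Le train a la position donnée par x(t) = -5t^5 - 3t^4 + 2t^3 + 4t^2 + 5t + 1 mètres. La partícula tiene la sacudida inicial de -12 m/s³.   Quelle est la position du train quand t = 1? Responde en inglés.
Using x(t) = -5·t^5 - 3·t^4 + 2·t^3 + 4·t^2 + 5·t + 1 and substituting t = 1, we find x = 4.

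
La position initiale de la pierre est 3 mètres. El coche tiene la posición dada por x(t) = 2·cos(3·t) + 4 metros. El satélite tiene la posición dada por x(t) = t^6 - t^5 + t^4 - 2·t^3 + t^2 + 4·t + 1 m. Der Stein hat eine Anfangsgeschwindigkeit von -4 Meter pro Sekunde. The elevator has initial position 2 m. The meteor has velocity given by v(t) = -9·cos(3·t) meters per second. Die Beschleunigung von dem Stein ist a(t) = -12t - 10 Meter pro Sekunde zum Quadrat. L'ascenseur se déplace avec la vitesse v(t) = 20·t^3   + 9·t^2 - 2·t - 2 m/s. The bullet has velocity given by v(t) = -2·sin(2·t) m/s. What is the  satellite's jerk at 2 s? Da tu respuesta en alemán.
Um dies zu lösen, müssen wir 3 Ableitungen unserer Gleichung für die Position x(t) = t^6 - t^5 + t^4 - 2·t^3 + t^2 + 4·t + 1 nehmen. Mit d/dt von x(t) finden wir v(t) = 6·t^5 - 5·t^4 + 4·t^3 - 6·t^2 + 2·t + 4. Die Ableitung von der Geschwindigkeit ergibt die Beschleunigung: a(t) = 30·t^4 - 20·t^3 + 12·t^2 - 12·t + 2. Mit d/dt von a(t) finden wir j(t) = 120·t^3 - 60·t^2 + 24·t - 12. Mit j(t) = 120·t^3 - 60·t^2 + 24·t - 12 und Einsetzen von t = 2, finden wir j = 756.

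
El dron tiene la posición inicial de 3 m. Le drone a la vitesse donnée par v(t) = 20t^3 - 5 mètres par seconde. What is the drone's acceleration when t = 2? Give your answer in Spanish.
Para resolver esto, necesitamos tomar 1 derivada de nuestra ecuación de la velocidad v(t) = 20·t^3 - 5. Derivando la velocidad, obtenemos la aceleración: a(t) = 60·t^2. De la ecuación de la aceleración a(t) = 60·t^2, sustituimos t = 2 para obtener a = 240.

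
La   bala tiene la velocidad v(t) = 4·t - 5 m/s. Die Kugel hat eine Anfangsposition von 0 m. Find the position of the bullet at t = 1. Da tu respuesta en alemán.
Wir müssen das Integral unserer Gleichung für die Geschwindigkeit v(t) = 4·t - 5 1-mal finden. Die Stammfunktion von der Geschwindigkeit ist die Position. Mit x(0) = 0 erhalten wir x(t) = 2·t^2 - 5·t. Wir haben die Position x(t) = 2·t^2 - 5·t. Durch Einsetzen von t = 1: x(1) = -3.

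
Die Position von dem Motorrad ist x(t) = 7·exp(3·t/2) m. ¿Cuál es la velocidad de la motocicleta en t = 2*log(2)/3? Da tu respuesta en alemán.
Um dies zu lösen, müssen wir 1 Ableitung unserer Gleichung für die Position x(t) = 7·exp(3·t/2) nehmen. Die Ableitung von der Position ergibt die Geschwindigkeit: v(t) = 21·exp(3·t/2)/2. Mit v(t) = 21·exp(3·t/2)/2 und Einsetzen von t = 2*log(2)/3, finden wir v = 21.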